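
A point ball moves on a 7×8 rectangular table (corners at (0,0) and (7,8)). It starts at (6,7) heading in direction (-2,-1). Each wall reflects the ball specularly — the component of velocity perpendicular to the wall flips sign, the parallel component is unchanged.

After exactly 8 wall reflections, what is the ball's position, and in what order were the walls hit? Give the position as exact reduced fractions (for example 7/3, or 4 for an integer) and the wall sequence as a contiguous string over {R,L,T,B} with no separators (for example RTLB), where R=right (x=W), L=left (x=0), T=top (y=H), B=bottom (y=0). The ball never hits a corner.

Final position: (7,5/2)
Wall sequence: LRBLRTLR

1. t=3 → L at (0,4); v=(2,-1)
2. t=7/2 → R at (7,1/2); v=(-2,-1)
3. t=1/2 → B at (6,0); v=(-2,1)
4. t=3 → L at (0,3); v=(2,1)
5. t=7/2 → R at (7,13/2); v=(-2,1)
6. t=3/2 → T at (4,8); v=(-2,-1)
7. t=2 → L at (0,6); v=(2,-1)
8. t=7/2 → R at (7,5/2); v=(-2,-1)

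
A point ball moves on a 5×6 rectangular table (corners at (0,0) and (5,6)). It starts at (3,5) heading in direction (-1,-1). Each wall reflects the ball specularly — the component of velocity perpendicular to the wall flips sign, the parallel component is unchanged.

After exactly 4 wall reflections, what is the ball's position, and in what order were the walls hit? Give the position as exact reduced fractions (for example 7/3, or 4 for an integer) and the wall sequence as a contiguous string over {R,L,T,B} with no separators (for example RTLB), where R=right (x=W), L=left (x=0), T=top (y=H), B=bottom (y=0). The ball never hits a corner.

1. t=3 → L at (0,2); v=(1,-1)
2. t=2 → B at (2,0); v=(1,1)
3. t=3 → R at (5,3); v=(-1,1)
4. t=3 → T at (2,6); v=(-1,-1)

Final position: (2,6)
Wall sequence: LBRT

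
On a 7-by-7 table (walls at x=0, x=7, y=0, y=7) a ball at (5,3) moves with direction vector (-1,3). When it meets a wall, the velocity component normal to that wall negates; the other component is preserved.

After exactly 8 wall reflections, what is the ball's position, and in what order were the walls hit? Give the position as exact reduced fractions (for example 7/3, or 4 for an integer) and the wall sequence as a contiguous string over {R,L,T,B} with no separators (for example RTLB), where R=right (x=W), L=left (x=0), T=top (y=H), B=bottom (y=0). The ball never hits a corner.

Final position: (6,0)
Wall sequence: TBLTBTRB

1. t=4/3 → T at (11/3,7); v=(-1,-3)
2. t=7/3 → B at (4/3,0); v=(-1,3)
3. t=4/3 → L at (0,4); v=(1,3)
4. t=1 → T at (1,7); v=(1,-3)
5. t=7/3 → B at (10/3,0); v=(1,3)
6. t=7/3 → T at (17/3,7); v=(1,-3)
7. t=4/3 → R at (7,3); v=(-1,-3)
8. t=1 → B at (6,0); v=(-1,3)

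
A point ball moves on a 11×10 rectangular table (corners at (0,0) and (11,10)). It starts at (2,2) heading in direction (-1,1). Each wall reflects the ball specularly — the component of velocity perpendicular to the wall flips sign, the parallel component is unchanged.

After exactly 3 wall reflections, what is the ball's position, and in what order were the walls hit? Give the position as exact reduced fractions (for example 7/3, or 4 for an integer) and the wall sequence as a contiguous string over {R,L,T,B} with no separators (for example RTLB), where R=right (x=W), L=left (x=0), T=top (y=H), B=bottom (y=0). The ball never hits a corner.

Final position: (11,5)
Wall sequence: LTR

1. t=2 → L at (0,4); v=(1,1)
2. t=6 → T at (6,10); v=(1,-1)
3. t=5 → R at (11,5); v=(-1,-1)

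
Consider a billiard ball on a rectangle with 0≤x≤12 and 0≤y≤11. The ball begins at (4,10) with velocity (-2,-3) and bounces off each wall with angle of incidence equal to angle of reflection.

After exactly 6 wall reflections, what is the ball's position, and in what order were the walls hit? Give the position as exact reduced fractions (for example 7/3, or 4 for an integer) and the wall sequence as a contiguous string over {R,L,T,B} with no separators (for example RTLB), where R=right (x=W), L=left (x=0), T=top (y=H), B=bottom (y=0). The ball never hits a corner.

1. t=2 → L at (0,4); v=(2,-3)
2. t=4/3 → B at (8/3,0); v=(2,3)
3. t=11/3 → T at (10,11); v=(2,-3)
4. t=1 → R at (12,8); v=(-2,-3)
5. t=8/3 → B at (20/3,0); v=(-2,3)
6. t=10/3 → L at (0,10); v=(2,3)

Final position: (0,10)
Wall sequence: LBTRBL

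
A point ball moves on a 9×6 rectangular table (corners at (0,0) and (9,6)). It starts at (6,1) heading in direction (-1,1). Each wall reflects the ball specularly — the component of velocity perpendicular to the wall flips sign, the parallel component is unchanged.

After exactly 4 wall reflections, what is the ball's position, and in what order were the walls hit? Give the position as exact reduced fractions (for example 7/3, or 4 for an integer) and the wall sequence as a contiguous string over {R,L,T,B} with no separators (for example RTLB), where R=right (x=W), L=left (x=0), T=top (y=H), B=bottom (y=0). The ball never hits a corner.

1. t=5 → T at (1,6); v=(-1,-1)
2. t=1 → L at (0,5); v=(1,-1)
3. t=5 → B at (5,0); v=(1,1)
4. t=4 → R at (9,4); v=(-1,1)

Final position: (9,4)
Wall sequence: TLBR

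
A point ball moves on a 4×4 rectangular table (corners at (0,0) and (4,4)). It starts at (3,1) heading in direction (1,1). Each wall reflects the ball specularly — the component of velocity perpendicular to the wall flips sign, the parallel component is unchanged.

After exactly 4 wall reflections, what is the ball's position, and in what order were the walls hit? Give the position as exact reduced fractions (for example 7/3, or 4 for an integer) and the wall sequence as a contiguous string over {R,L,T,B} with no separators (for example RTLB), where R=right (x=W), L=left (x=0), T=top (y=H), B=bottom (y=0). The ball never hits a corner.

1. t=1 → R at (4,2); v=(-1,1)
2. t=2 → T at (2,4); v=(-1,-1)
3. t=2 → L at (0,2); v=(1,-1)
4. t=2 → B at (2,0); v=(1,1)

Final position: (2,0)
Wall sequence: RTLB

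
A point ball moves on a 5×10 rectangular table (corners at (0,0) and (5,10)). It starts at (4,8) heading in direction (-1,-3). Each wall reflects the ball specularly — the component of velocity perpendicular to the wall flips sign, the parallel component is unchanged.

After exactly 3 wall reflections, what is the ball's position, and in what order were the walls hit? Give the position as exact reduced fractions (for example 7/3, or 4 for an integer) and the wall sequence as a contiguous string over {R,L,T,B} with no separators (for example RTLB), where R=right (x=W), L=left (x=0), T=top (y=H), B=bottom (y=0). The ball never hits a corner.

Final position: (2,10)
Wall sequence: BLT

1. t=8/3 → B at (4/3,0); v=(-1,3)
2. t=4/3 → L at (0,4); v=(1,3)
3. t=2 → T at (2,10); v=(1,-3)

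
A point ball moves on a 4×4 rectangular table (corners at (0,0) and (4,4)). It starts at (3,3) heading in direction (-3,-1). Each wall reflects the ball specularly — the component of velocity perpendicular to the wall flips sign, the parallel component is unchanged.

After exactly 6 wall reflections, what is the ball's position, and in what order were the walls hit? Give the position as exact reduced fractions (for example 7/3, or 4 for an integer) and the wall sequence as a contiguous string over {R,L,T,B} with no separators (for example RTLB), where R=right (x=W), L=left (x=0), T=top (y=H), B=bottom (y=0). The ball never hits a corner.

1. t=1 → L at (0,2); v=(3,-1)
2. t=4/3 → R at (4,2/3); v=(-3,-1)
3. t=2/3 → B at (2,0); v=(-3,1)
4. t=2/3 → L at (0,2/3); v=(3,1)
5. t=4/3 → R at (4,2); v=(-3,1)
6. t=4/3 → L at (0,10/3); v=(3,1)

Final position: (0,10/3)
Wall sequence: LRBLRL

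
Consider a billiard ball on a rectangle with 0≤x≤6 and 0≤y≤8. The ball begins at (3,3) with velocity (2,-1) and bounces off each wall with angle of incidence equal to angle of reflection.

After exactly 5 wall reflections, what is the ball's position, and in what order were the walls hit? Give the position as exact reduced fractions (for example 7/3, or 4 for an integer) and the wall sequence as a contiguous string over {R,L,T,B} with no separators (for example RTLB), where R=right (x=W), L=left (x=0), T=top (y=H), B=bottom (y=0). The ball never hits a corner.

1. t=3/2 → R at (6,3/2); v=(-2,-1)
2. t=3/2 → B at (3,0); v=(-2,1)
3. t=3/2 → L at (0,3/2); v=(2,1)
4. t=3 → R at (6,9/2); v=(-2,1)
5. t=3 → L at (0,15/2); v=(2,1)

Final position: (0,15/2)
Wall sequence: RBLRL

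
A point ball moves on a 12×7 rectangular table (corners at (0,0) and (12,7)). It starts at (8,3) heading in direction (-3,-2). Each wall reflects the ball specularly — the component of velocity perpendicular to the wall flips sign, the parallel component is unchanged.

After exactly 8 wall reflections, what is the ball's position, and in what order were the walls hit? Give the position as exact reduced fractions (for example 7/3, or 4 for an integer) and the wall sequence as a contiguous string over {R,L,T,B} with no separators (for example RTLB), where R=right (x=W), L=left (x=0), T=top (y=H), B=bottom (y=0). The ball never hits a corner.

1. t=3/2 → B at (7/2,0); v=(-3,2)
2. t=7/6 → L at (0,7/3); v=(3,2)
3. t=7/3 → T at (7,7); v=(3,-2)
4. t=5/3 → R at (12,11/3); v=(-3,-2)
5. t=11/6 → B at (13/2,0); v=(-3,2)
6. t=13/6 → L at (0,13/3); v=(3,2)
7. t=4/3 → T at (4,7); v=(3,-2)
8. t=8/3 → R at (12,5/3); v=(-3,-2)

Final position: (12,5/3)
Wall sequence: BLTRBLTR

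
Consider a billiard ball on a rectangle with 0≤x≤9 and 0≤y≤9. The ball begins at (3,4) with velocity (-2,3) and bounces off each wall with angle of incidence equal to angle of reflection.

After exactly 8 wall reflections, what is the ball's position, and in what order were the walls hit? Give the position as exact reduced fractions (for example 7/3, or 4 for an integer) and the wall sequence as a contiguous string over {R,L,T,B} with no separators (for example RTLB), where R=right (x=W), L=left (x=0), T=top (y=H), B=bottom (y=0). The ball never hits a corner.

1. t=3/2 → L at (0,17/2); v=(2,3)
2. t=1/6 → T at (1/3,9); v=(2,-3)
3. t=3 → B at (19/3,0); v=(2,3)
4. t=4/3 → R at (9,4); v=(-2,3)
5. t=5/3 → T at (17/3,9); v=(-2,-3)
6. t=17/6 → L at (0,1/2); v=(2,-3)
7. t=1/6 → B at (1/3,0); v=(2,3)
8. t=3 → T at (19/3,9); v=(2,-3)

Final position: (19/3,9)
Wall sequence: LTBRTLBT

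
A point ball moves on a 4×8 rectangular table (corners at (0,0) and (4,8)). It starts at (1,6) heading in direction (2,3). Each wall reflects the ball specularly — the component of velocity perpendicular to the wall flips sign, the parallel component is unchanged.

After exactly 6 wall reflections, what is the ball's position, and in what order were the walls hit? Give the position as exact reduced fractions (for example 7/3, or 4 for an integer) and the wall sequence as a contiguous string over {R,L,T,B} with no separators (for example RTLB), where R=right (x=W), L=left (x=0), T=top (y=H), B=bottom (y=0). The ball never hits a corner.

Final position: (3,8)
Wall sequence: TRBLRT

1. t=2/3 → T at (7/3,8); v=(2,-3)
2. t=5/6 → R at (4,11/2); v=(-2,-3)
3. t=11/6 → B at (1/3,0); v=(-2,3)
4. t=1/6 → L at (0,1/2); v=(2,3)
5. t=2 → R at (4,13/2); v=(-2,3)
6. t=1/2 → T at (3,8); v=(-2,-3)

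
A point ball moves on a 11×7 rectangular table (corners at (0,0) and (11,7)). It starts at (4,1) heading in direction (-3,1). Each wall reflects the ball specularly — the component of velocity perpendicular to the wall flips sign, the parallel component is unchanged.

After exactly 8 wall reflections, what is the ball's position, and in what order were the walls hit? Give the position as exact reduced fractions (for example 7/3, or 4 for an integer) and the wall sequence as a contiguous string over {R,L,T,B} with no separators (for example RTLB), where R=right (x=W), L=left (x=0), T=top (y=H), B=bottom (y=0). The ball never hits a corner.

Final position: (11,20/3)
Wall sequence: LRTLRBLR

1. t=4/3 → L at (0,7/3); v=(3,1)
2. t=11/3 → R at (11,6); v=(-3,1)
3. t=1 → T at (8,7); v=(-3,-1)
4. t=8/3 → L at (0,13/3); v=(3,-1)
5. t=11/3 → R at (11,2/3); v=(-3,-1)
6. t=2/3 → B at (9,0); v=(-3,1)
7. t=3 → L at (0,3); v=(3,1)
8. t=11/3 → R at (11,20/3); v=(-3,1)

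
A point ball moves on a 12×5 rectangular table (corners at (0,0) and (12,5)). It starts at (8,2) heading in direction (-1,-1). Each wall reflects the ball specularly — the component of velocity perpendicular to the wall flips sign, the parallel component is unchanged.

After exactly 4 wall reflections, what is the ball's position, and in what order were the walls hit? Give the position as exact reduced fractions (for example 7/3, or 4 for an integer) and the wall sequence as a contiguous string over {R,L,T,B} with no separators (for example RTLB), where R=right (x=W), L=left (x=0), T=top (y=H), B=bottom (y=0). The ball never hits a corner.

Final position: (4,0)
Wall sequence: BTLB

1. t=2 → B at (6,0); v=(-1,1)
2. t=5 → T at (1,5); v=(-1,-1)
3. t=1 → L at (0,4); v=(1,-1)
4. t=4 → B at (4,0); v=(1,1)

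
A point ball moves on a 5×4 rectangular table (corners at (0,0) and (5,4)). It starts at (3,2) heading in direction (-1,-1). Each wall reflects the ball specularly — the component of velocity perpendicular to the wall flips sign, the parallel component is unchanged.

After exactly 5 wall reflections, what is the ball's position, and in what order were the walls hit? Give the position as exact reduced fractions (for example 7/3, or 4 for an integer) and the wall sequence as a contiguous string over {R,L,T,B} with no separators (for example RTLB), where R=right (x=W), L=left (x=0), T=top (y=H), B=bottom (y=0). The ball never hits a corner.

Final position: (3,0)
Wall sequence: BLTRB

1. t=2 → B at (1,0); v=(-1,1)
2. t=1 → L at (0,1); v=(1,1)
3. t=3 → T at (3,4); v=(1,-1)
4. t=2 → R at (5,2); v=(-1,-1)
5. t=2 → B at (3,0); v=(-1,1)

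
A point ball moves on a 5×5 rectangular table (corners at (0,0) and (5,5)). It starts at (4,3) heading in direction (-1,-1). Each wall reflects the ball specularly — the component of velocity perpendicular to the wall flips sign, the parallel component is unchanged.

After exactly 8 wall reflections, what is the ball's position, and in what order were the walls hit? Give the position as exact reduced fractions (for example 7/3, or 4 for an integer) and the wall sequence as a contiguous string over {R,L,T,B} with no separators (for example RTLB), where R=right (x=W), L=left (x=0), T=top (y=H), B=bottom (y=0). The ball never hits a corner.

Final position: (5,4)
Wall sequence: BLTRBLTR

1. t=3 → B at (1,0); v=(-1,1)
2. t=1 → L at (0,1); v=(1,1)
3. t=4 → T at (4,5); v=(1,-1)
4. t=1 → R at (5,4); v=(-1,-1)
5. t=4 → B at (1,0); v=(-1,1)
6. t=1 → L at (0,1); v=(1,1)
7. t=4 → T at (4,5); v=(1,-1)
8. t=1 → R at (5,4); v=(-1,-1)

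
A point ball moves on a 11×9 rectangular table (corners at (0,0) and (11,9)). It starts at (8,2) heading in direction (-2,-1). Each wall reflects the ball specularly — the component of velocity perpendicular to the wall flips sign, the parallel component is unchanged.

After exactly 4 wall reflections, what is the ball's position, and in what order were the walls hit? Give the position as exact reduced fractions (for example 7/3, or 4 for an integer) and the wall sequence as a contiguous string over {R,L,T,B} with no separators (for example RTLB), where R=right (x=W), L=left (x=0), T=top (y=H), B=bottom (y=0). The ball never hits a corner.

1. t=2 → B at (4,0); v=(-2,1)
2. t=2 → L at (0,2); v=(2,1)
3. t=11/2 → R at (11,15/2); v=(-2,1)
4. t=3/2 → T at (8,9); v=(-2,-1)

Final position: (8,9)
Wall sequence: BLRT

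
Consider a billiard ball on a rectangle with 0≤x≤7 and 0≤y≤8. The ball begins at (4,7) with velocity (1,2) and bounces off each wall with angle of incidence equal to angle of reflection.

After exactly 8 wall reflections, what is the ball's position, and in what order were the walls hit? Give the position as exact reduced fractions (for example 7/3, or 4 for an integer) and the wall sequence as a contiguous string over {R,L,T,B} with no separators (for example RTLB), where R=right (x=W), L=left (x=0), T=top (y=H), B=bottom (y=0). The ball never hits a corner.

1. t=1/2 → T at (9/2,8); v=(1,-2)
2. t=5/2 → R at (7,3); v=(-1,-2)
3. t=3/2 → B at (11/2,0); v=(-1,2)
4. t=4 → T at (3/2,8); v=(-1,-2)
5. t=3/2 → L at (0,5); v=(1,-2)
6. t=5/2 → B at (5/2,0); v=(1,2)
7. t=4 → T at (13/2,8); v=(1,-2)
8. t=1/2 → R at (7,7); v=(-1,-2)

Final position: (7,7)
Wall sequence: TRBTLBTR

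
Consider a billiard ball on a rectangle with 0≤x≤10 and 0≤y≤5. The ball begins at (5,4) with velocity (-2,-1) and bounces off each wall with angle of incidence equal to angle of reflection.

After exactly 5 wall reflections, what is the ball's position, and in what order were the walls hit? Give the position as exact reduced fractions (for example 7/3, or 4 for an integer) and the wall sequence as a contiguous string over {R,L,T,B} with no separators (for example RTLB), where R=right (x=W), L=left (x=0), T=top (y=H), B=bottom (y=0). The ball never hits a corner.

Final position: (0,3/2)
Wall sequence: LBRTL

1. t=5/2 → L at (0,3/2); v=(2,-1)
2. t=3/2 → B at (3,0); v=(2,1)
3. t=7/2 → R at (10,7/2); v=(-2,1)
4. t=3/2 → T at (7,5); v=(-2,-1)
5. t=7/2 → L at (0,3/2); v=(2,-1)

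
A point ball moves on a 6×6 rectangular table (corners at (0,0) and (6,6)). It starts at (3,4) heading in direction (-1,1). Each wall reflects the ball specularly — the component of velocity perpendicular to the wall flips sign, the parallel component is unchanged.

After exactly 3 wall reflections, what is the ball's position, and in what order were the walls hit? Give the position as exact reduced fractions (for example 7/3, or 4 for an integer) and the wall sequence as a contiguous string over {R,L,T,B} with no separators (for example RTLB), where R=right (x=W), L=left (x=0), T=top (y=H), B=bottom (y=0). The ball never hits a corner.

Final position: (5,0)
Wall sequence: TLB

1. t=2 → T at (1,6); v=(-1,-1)
2. t=1 → L at (0,5); v=(1,-1)
3. t=5 → B at (5,0); v=(1,1)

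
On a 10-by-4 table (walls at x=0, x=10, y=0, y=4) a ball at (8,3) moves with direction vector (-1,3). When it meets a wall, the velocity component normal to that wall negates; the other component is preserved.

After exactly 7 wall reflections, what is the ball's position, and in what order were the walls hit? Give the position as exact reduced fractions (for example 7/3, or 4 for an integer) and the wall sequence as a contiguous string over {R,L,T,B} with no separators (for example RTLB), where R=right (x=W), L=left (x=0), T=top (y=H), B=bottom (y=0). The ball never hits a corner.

1. t=1/3 → T at (23/3,4); v=(-1,-3)
2. t=4/3 → B at (19/3,0); v=(-1,3)
3. t=4/3 → T at (5,4); v=(-1,-3)
4. t=4/3 → B at (11/3,0); v=(-1,3)
5. t=4/3 → T at (7/3,4); v=(-1,-3)
6. t=4/3 → B at (1,0); v=(-1,3)
7. t=1 → L at (0,3); v=(1,3)

Final position: (0,3)
Wall sequence: TBTBTBL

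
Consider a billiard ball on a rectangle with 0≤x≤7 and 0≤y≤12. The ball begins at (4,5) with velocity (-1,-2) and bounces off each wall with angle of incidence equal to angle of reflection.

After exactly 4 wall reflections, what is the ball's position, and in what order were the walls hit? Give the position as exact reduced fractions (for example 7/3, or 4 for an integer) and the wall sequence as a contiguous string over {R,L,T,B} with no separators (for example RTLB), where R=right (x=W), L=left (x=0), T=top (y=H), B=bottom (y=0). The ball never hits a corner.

Final position: (7,7)
Wall sequence: BLTR

1. t=5/2 → B at (3/2,0); v=(-1,2)
2. t=3/2 → L at (0,3); v=(1,2)
3. t=9/2 → T at (9/2,12); v=(1,-2)
4. t=5/2 → R at (7,7); v=(-1,-2)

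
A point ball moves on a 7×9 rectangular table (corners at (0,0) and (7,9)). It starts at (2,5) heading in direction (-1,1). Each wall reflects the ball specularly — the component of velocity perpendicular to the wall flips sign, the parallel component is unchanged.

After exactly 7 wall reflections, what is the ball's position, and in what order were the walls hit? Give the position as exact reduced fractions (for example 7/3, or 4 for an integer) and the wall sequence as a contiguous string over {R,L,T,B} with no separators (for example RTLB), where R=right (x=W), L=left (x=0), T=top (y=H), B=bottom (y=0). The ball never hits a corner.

1. t=2 → L at (0,7); v=(1,1)
2. t=2 → T at (2,9); v=(1,-1)
3. t=5 → R at (7,4); v=(-1,-1)
4. t=4 → B at (3,0); v=(-1,1)
5. t=3 → L at (0,3); v=(1,1)
6. t=6 → T at (6,9); v=(1,-1)
7. t=1 → R at (7,8); v=(-1,-1)

Final position: (7,8)
Wall sequence: LTRBLTR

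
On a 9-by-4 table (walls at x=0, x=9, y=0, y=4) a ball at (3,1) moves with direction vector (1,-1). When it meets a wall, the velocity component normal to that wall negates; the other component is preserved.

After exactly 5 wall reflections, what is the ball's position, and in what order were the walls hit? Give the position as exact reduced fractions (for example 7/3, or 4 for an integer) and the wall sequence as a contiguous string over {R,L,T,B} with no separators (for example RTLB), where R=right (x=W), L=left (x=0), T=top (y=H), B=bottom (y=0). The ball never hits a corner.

1. t=1 → B at (4,0); v=(1,1)
2. t=4 → T at (8,4); v=(1,-1)
3. t=1 → R at (9,3); v=(-1,-1)
4. t=3 → B at (6,0); v=(-1,1)
5. t=4 → T at (2,4); v=(-1,-1)

Final position: (2,4)
Wall sequence: BTRBT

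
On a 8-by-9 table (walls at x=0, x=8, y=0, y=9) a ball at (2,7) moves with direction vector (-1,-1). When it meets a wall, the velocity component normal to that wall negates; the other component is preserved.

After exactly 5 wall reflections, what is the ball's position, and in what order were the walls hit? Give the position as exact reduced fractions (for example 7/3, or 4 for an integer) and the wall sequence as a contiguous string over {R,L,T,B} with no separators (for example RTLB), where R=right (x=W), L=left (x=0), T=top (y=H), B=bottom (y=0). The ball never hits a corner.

1. t=2 → L at (0,5); v=(1,-1)
2. t=5 → B at (5,0); v=(1,1)
3. t=3 → R at (8,3); v=(-1,1)
4. t=6 → T at (2,9); v=(-1,-1)
5. t=2 → L at (0,7); v=(1,-1)

Final position: (0,7)
Wall sequence: LBRTL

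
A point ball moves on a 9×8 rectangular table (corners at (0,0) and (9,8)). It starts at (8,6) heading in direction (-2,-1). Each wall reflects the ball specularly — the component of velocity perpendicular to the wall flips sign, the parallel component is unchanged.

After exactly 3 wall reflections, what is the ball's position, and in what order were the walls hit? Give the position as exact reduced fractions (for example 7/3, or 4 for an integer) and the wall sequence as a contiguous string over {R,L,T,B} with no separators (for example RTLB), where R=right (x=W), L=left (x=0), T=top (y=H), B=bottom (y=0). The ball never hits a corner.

Final position: (9,5/2)
Wall sequence: LBR

1. t=4 → L at (0,2); v=(2,-1)
2. t=2 → B at (4,0); v=(2,1)
3. t=5/2 → R at (9,5/2); v=(-2,1)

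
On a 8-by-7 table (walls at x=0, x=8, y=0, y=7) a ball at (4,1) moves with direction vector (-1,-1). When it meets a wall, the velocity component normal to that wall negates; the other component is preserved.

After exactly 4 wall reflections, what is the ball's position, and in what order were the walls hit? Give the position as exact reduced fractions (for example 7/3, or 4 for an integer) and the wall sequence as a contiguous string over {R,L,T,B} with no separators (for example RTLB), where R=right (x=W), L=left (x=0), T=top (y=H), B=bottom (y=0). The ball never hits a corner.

Final position: (8,3)
Wall sequence: BLTR

1. t=1 → B at (3,0); v=(-1,1)
2. t=3 → L at (0,3); v=(1,1)
3. t=4 → T at (4,7); v=(1,-1)
4. t=4 → R at (8,3); v=(-1,-1)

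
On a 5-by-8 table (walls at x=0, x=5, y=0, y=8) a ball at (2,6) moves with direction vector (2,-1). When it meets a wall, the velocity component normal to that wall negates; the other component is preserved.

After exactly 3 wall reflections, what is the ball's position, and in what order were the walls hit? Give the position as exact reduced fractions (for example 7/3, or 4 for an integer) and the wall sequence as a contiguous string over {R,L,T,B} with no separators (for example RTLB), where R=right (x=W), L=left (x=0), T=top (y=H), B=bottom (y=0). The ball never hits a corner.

Final position: (4,0)
Wall sequence: RLB

1. t=3/2 → R at (5,9/2); v=(-2,-1)
2. t=5/2 → L at (0,2); v=(2,-1)
3. t=2 → B at (4,0); v=(2,1)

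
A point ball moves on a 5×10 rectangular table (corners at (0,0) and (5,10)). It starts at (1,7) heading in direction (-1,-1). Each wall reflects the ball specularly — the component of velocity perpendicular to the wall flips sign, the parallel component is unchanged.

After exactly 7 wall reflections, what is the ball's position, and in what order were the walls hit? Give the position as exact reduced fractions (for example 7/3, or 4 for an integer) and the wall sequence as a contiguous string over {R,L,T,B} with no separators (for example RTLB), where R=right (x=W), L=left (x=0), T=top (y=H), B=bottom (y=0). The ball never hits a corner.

1. t=1 → L at (0,6); v=(1,-1)
2. t=5 → R at (5,1); v=(-1,-1)
3. t=1 → B at (4,0); v=(-1,1)
4. t=4 → L at (0,4); v=(1,1)
5. t=5 → R at (5,9); v=(-1,1)
6. t=1 → T at (4,10); v=(-1,-1)
7. t=4 → L at (0,6); v=(1,-1)

Final position: (0,6)
Wall sequence: LRBLRTL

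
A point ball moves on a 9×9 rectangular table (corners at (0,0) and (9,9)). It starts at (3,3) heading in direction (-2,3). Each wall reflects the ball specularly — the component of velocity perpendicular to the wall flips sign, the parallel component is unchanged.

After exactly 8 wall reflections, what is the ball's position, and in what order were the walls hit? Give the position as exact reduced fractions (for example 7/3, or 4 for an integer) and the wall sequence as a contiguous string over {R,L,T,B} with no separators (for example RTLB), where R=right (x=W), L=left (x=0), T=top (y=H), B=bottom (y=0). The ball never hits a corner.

Final position: (7,9)
Wall sequence: LTBRTLBT

1. t=3/2 → L at (0,15/2); v=(2,3)
2. t=1/2 → T at (1,9); v=(2,-3)
3. t=3 → B at (7,0); v=(2,3)
4. t=1 → R at (9,3); v=(-2,3)
5. t=2 → T at (5,9); v=(-2,-3)
6. t=5/2 → L at (0,3/2); v=(2,-3)
7. t=1/2 → B at (1,0); v=(2,3)
8. t=3 → T at (7,9); v=(2,-3)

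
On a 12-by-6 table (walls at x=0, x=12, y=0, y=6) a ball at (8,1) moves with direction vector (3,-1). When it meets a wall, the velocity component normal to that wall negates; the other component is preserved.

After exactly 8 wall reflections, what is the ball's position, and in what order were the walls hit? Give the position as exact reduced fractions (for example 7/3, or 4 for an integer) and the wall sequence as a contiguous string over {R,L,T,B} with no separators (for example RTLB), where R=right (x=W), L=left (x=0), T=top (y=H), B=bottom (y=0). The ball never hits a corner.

Final position: (12,13/3)
Wall sequence: BRLTRBLR

1. t=1 → B at (11,0); v=(3,1)
2. t=1/3 → R at (12,1/3); v=(-3,1)
3. t=4 → L at (0,13/3); v=(3,1)
4. t=5/3 → T at (5,6); v=(3,-1)
5. t=7/3 → R at (12,11/3); v=(-3,-1)
6. t=11/3 → B at (1,0); v=(-3,1)
7. t=1/3 → L at (0,1/3); v=(3,1)
8. t=4 → R at (12,13/3); v=(-3,1)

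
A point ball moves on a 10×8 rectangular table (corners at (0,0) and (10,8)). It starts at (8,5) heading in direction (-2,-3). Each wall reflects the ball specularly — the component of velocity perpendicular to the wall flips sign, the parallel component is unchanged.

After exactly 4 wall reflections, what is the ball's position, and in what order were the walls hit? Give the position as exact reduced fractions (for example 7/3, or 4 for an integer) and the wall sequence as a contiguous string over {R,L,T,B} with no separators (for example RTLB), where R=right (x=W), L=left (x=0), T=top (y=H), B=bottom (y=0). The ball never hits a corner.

1. t=5/3 → B at (14/3,0); v=(-2,3)
2. t=7/3 → L at (0,7); v=(2,3)
3. t=1/3 → T at (2/3,8); v=(2,-3)
4. t=8/3 → B at (6,0); v=(2,3)

Final position: (6,0)
Wall sequence: BLTB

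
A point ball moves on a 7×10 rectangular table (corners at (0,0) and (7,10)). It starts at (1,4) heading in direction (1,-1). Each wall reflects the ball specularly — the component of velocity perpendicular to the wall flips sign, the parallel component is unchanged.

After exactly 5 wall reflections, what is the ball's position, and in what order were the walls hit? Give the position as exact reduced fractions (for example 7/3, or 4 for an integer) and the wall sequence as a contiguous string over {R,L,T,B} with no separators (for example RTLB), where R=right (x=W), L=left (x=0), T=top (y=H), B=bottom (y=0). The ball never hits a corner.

1. t=4 → B at (5,0); v=(1,1)
2. t=2 → R at (7,2); v=(-1,1)
3. t=7 → L at (0,9); v=(1,1)
4. t=1 → T at (1,10); v=(1,-1)
5. t=6 → R at (7,4); v=(-1,-1)

Final position: (7,4)
Wall sequence: BRLTR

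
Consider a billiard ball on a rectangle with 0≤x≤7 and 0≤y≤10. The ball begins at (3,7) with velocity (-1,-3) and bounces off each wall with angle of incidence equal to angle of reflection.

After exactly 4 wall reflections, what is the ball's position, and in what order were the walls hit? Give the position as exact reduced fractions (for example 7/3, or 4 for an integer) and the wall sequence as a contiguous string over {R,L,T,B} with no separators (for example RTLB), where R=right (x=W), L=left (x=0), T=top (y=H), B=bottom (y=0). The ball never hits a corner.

Final position: (6,0)
Wall sequence: BLTB

1. t=7/3 → B at (2/3,0); v=(-1,3)
2. t=2/3 → L at (0,2); v=(1,3)
3. t=8/3 → T at (8/3,10); v=(1,-3)
4. t=10/3 → B at (6,0); v=(1,3)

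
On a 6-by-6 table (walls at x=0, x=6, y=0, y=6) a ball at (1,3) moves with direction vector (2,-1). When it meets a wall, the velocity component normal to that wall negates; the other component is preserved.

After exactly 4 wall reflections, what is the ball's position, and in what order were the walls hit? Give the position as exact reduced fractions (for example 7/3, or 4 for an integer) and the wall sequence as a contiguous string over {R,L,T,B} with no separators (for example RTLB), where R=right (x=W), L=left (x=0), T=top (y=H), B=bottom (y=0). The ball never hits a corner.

Final position: (6,11/2)
Wall sequence: RBLR

1. t=5/2 → R at (6,1/2); v=(-2,-1)
2. t=1/2 → B at (5,0); v=(-2,1)
3. t=5/2 → L at (0,5/2); v=(2,1)
4. t=3 → R at (6,11/2); v=(-2,1)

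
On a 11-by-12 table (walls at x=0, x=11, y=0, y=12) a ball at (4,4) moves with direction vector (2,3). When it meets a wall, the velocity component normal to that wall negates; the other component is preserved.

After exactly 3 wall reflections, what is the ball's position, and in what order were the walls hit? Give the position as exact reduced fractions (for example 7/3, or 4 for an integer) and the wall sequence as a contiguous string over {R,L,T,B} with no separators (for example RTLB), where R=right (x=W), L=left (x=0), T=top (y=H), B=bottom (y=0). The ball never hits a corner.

Final position: (14/3,0)
Wall sequence: TRB

1. t=8/3 → T at (28/3,12); v=(2,-3)
2. t=5/6 → R at (11,19/2); v=(-2,-3)
3. t=19/6 → B at (14/3,0); v=(-2,3)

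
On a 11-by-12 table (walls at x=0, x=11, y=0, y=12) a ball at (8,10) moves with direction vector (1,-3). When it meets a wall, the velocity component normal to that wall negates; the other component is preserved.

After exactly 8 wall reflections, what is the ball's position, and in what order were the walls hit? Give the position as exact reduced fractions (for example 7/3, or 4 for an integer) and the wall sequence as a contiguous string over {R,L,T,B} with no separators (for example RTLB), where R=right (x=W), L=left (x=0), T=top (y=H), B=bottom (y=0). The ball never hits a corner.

Final position: (28/3,12)
Wall sequence: RBTBLTBT

1. t=3 → R at (11,1); v=(-1,-3)
2. t=1/3 → B at (32/3,0); v=(-1,3)
3. t=4 → T at (20/3,12); v=(-1,-3)
4. t=4 → B at (8/3,0); v=(-1,3)
5. t=8/3 → L at (0,8); v=(1,3)
6. t=4/3 → T at (4/3,12); v=(1,-3)
7. t=4 → B at (16/3,0); v=(1,3)
8. t=4 → T at (28/3,12); v=(1,-3)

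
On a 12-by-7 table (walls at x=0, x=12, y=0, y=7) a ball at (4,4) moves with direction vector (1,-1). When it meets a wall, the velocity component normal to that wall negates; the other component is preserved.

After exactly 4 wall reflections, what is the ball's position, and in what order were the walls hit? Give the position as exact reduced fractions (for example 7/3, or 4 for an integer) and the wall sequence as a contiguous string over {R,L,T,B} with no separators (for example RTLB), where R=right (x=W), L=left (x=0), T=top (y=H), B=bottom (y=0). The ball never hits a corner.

Final position: (2,0)
Wall sequence: BRTB

1. t=4 → B at (8,0); v=(1,1)
2. t=4 → R at (12,4); v=(-1,1)
3. t=3 → T at (9,7); v=(-1,-1)
4. t=7 → B at (2,0); v=(-1,1)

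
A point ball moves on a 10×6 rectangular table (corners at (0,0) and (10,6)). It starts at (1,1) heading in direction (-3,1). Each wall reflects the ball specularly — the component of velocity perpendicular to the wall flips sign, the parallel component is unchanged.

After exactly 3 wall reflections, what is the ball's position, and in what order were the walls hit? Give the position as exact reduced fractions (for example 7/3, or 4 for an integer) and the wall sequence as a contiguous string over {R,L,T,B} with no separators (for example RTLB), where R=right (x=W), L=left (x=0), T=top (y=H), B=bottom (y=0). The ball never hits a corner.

1. t=1/3 → L at (0,4/3); v=(3,1)
2. t=10/3 → R at (10,14/3); v=(-3,1)
3. t=4/3 → T at (6,6); v=(-3,-1)

Final position: (6,6)
Wall sequence: LRT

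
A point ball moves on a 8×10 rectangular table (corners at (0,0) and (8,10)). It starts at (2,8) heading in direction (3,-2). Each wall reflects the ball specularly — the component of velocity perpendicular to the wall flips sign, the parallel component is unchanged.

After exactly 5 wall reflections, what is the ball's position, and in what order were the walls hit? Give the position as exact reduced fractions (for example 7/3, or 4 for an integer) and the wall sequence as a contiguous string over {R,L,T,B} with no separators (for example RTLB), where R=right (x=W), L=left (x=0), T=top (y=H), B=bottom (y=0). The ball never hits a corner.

1. t=2 → R at (8,4); v=(-3,-2)
2. t=2 → B at (2,0); v=(-3,2)
3. t=2/3 → L at (0,4/3); v=(3,2)
4. t=8/3 → R at (8,20/3); v=(-3,2)
5. t=5/3 → T at (3,10); v=(-3,-2)

Final position: (3,10)
Wall sequence: RBLRT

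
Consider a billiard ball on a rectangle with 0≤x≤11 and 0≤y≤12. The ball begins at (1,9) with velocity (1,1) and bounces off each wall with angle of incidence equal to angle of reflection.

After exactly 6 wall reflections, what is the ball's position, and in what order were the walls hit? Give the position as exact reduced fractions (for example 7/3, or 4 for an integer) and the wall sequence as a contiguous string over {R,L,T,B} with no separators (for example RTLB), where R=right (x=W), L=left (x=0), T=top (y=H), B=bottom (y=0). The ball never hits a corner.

Final position: (11,7)
Wall sequence: TRBLTR

1. t=3 → T at (4,12); v=(1,-1)
2. t=7 → R at (11,5); v=(-1,-1)
3. t=5 → B at (6,0); v=(-1,1)
4. t=6 → L at (0,6); v=(1,1)
5. t=6 → T at (6,12); v=(1,-1)
6. t=5 → R at (11,7); v=(-1,-1)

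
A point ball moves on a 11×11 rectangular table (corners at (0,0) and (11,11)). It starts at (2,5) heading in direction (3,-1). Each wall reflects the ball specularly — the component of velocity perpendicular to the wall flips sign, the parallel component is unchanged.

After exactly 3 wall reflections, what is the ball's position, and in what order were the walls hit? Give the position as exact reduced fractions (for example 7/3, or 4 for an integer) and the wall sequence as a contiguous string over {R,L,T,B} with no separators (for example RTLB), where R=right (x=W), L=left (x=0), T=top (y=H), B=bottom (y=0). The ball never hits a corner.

Final position: (0,5/3)
Wall sequence: RBL

1. t=3 → R at (11,2); v=(-3,-1)
2. t=2 → B at (5,0); v=(-3,1)
3. t=5/3 → L at (0,5/3); v=(3,1)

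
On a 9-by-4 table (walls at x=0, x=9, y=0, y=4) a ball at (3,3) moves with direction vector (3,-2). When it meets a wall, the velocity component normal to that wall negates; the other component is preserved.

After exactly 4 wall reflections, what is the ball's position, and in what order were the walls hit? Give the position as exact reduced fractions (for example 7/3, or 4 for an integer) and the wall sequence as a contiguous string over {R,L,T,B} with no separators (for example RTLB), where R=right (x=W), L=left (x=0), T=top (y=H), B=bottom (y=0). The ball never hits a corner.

1. t=3/2 → B at (15/2,0); v=(3,2)
2. t=1/2 → R at (9,1); v=(-3,2)
3. t=3/2 → T at (9/2,4); v=(-3,-2)
4. t=3/2 → L at (0,1); v=(3,-2)

Final position: (0,1)
Wall sequence: BRTL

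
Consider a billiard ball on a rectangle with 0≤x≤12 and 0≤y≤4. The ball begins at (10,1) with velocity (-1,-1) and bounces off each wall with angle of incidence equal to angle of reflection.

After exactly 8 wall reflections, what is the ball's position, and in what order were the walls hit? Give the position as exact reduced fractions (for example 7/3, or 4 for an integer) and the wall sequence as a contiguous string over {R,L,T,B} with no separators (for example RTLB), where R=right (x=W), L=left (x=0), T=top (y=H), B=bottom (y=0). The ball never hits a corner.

Final position: (12,3)
Wall sequence: BTBLTBTR

1. t=1 → B at (9,0); v=(-1,1)
2. t=4 → T at (5,4); v=(-1,-1)
3. t=4 → B at (1,0); v=(-1,1)
4. t=1 → L at (0,1); v=(1,1)
5. t=3 → T at (3,4); v=(1,-1)
6. t=4 → B at (7,0); v=(1,1)
7. t=4 → T at (11,4); v=(1,-1)
8. t=1 → R at (12,3); v=(-1,-1)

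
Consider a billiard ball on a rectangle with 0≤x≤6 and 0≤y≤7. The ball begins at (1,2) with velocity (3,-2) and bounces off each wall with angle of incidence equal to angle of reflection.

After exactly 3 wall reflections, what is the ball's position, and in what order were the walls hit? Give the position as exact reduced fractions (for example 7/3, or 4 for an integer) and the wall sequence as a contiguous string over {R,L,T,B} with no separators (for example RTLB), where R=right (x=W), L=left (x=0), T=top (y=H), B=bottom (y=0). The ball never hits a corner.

Final position: (0,16/3)
Wall sequence: BRL

1. t=1 → B at (4,0); v=(3,2)
2. t=2/3 → R at (6,4/3); v=(-3,2)
3. t=2 → L at (0,16/3); v=(3,2)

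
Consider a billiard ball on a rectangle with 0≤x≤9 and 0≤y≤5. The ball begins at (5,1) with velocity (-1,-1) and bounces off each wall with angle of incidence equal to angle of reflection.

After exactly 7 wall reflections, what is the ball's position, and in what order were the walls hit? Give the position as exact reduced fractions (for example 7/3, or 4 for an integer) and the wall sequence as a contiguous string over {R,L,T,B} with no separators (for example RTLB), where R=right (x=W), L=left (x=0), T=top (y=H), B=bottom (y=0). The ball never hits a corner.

1. t=1 → B at (4,0); v=(-1,1)
2. t=4 → L at (0,4); v=(1,1)
3. t=1 → T at (1,5); v=(1,-1)
4. t=5 → B at (6,0); v=(1,1)
5. t=3 → R at (9,3); v=(-1,1)
6. t=2 → T at (7,5); v=(-1,-1)
7. t=5 → B at (2,0); v=(-1,1)

Final position: (2,0)
Wall sequence: BLTBRTB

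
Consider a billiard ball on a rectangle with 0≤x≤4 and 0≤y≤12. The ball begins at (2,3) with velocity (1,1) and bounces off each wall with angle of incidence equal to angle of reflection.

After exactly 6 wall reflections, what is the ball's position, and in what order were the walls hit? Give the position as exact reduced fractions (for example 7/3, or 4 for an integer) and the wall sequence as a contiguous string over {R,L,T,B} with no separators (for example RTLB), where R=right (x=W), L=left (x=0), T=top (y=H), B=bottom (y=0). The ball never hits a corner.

Final position: (4,3)
Wall sequence: RLTRLR

1. t=2 → R at (4,5); v=(-1,1)
2. t=4 → L at (0,9); v=(1,1)
3. t=3 → T at (3,12); v=(1,-1)
4. t=1 → R at (4,11); v=(-1,-1)
5. t=4 → L at (0,7); v=(1,-1)
6. t=4 → R at (4,3); v=(-1,-1)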